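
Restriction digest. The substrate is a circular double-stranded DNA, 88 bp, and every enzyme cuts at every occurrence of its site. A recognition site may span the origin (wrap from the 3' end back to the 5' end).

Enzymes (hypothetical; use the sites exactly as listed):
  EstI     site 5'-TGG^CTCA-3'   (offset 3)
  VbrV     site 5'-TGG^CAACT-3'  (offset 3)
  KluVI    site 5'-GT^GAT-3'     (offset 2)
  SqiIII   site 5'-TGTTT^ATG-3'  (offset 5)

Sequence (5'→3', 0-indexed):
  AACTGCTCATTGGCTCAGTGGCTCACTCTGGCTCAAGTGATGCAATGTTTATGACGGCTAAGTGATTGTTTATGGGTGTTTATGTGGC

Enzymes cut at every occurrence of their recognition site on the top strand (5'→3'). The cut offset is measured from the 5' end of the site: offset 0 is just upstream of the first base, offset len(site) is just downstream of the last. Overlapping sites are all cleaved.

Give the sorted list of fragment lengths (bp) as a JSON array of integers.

Per-enzyme occurrences:
  EstI TGGCTCA/3: at [10, 18, 28] ⇒ [13, 21, 31]
  VbrV TGGCAACT/3: at [84] ⇒ [87]
  KluVI GTGAT/2: at [36, 61] ⇒ [38, 63]
  SqiIII TGTTTATG/5: at [45, 66, 76] ⇒ [50, 71, 81]

All cut coordinates (distinct, sorted): [13, 21, 31, 38, 50, 63, 71, 81, 87]

Fragment lengths:
  13→21: 8 bp
  21→31: 10 bp
  31→38: 7 bp
  38→50: 12 bp
  50→63: 13 bp
  63→71: 8 bp
  71→81: 10 bp
  81→87: 6 bp
  87→13 (wrap): 88-87+13 = 14 bp

[6,7,8,8,10,10,12,13,14]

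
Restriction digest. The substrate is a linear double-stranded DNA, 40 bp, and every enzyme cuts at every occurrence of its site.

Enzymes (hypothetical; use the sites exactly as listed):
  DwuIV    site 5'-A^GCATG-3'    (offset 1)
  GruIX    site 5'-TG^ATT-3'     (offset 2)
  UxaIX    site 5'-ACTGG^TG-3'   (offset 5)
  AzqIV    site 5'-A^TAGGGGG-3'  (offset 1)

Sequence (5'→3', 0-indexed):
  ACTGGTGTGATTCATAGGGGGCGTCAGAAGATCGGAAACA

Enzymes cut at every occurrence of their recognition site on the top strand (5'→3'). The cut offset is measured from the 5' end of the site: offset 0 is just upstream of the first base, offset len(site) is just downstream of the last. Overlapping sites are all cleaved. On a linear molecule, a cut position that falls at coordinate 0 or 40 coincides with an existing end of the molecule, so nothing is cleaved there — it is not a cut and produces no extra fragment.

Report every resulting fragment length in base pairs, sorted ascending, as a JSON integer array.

Scan for sites:
  DwuIV (AGCATG, off=1): no sites
  GruIX TGATT/2: at [7] ⇒ [9]
  UxaIX ACTGGTG/5: at [0] ⇒ [5]
  AzqIV ATAGGGGG/1: at [13] ⇒ [14]

All cut coordinates (distinct, sorted): [5, 9, 14]

Fragment lengths:
  [0,5): 5 bp
  [5,9): 4 bp
  [9,14): 5 bp
  [14,40): 26 bp

[4,5,5,26]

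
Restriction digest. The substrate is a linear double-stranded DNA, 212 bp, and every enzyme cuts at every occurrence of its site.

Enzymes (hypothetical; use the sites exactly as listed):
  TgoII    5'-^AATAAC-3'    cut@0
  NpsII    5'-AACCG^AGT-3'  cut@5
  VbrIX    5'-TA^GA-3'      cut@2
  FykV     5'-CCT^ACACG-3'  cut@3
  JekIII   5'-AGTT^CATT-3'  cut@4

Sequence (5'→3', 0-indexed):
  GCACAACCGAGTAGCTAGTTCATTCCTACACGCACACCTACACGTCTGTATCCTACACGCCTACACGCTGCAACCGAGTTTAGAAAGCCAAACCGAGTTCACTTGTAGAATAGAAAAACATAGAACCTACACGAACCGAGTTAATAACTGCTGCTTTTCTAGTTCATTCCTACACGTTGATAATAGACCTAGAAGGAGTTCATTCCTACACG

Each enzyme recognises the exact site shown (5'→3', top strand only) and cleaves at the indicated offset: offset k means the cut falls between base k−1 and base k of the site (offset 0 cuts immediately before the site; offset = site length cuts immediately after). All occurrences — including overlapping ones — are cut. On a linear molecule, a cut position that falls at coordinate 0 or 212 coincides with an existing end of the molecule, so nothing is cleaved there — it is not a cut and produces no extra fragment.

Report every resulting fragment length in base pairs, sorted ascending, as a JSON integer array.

Site scan:
  TgoII (AATAAC, off=0): starts [142] → cuts [142]
  NpsII (AACCGAGT, off=5): starts [4, 71, 90, 133] → cuts [9, 76, 95, 138]
  VbrIX (TAGA, off=2): starts [80, 105, 110, 120, 183, 189] → cuts [82, 107, 112, 122, 185, 191]
  FykV (CCTACACG, off=3): starts [24, 36, 51, 59, 125, 168, 204] → cuts [27, 39, 54, 62, 128, 171, 207]
  JekIII (AGTTCATT, off=4): starts [16, 160, 196] → cuts [20, 164, 200]

Pooled cuts: [9, 20, 27, 39, 54, 62, 76, 82, 95, 107, 112, 122, 128, 138, 142, 164, 171, 185, 191, 200, 207]

Fragment lengths:
  [0,9): 9 bp
  [9,20): 11 bp
  [20,27): 7 bp
  [27,39): 12 bp
  [39,54): 15 bp
  [54,62): 8 bp
  [62,76): 14 bp
  [76,82): 6 bp
  [82,95): 13 bp
  [95,107): 12 bp
  [107,112): 5 bp
  [112,122): 10 bp
  [122,128): 6 bp
  [128,138): 10 bp
  [138,142): 4 bp
  [142,164): 22 bp
  [164,171): 7 bp
  [171,185): 14 bp
  [185,191): 6 bp
  [191,200): 9 bp
  [200,207): 7 bp
  [207,212): 5 bp

[4,5,5,6,6,6,7,7,7,8,9,9,10,10,11,12,12,13,14,14,15,22]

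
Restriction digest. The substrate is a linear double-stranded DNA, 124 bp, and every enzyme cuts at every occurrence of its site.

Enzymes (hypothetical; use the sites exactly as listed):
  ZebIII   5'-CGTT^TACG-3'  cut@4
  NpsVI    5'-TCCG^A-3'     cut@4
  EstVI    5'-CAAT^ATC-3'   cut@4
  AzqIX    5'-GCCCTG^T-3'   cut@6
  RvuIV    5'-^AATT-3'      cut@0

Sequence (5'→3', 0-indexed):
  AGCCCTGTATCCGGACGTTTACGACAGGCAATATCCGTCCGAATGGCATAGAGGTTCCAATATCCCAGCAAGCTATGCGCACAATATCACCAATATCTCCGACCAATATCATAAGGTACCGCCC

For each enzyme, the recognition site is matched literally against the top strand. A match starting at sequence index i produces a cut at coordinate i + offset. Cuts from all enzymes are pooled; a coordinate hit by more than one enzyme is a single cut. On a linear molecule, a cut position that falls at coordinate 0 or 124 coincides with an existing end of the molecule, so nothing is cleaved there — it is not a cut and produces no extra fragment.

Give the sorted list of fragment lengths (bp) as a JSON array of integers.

[6,7,7,9,9,12,13,17,20,24]

Per-enzyme occurrences:
  ZebIII CGTTTACG/4: at [15] ⇒ [19]
  NpsVI TCCGA/4: at [37, 97] ⇒ [41, 101]
  EstVI CAATATC/4: at [28, 57, 81, 90, 103] ⇒ [32, 61, 85, 94, 107]
  AzqIX GCCCTGT/6: at [1] ⇒ [7]
  RvuIV (AATT, off=0): no sites

Pooled cuts: [7, 19, 32, 41, 61, 85, 94, 101, 107]

Fragment lengths:
  [0,7): 7 bp
  [7,19): 12 bp
  [19,32): 13 bp
  [32,41): 9 bp
  [41,61): 20 bp
  [61,85): 24 bp
  [85,94): 9 bp
  [94,101): 7 bp
  [101,107): 6 bp
  [107,124): 17 bp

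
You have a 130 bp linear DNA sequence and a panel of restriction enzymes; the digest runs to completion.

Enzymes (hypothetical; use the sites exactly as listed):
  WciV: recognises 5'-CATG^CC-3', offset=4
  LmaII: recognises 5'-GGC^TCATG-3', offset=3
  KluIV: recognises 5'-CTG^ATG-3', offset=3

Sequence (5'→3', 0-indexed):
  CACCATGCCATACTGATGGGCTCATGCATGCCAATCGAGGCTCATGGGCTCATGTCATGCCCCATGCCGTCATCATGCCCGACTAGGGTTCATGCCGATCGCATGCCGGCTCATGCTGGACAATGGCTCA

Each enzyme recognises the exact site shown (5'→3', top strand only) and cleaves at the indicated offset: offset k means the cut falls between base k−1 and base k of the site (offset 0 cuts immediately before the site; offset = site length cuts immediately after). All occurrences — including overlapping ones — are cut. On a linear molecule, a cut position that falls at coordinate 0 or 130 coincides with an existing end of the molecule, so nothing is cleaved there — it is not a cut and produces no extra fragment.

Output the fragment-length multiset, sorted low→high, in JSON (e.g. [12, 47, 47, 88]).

[5,6,7,7,8,8,9,10,11,11,11,17,20]

Scan for sites:
  WciV CATGCC/4: at [3, 26, 55, 62, 73, 90, 101] ⇒ [7, 30, 59, 66, 77, 94, 105]
  LmaII GGCTCATG/3: at [18, 38, 46, 107] ⇒ [21, 41, 49, 110]
  KluIV CTGATG/3: at [12] ⇒ [15]

Pooled cuts: [7, 15, 21, 30, 41, 49, 59, 66, 77, 94, 105, 110]

Fragments:
  [0,7): 7 bp
  [7,15): 8 bp
  [15,21): 6 bp
  [21,30): 9 bp
  [30,41): 11 bp
  [41,49): 8 bp
  [49,59): 10 bp
  [59,66): 7 bp
  [66,77): 11 bp
  [77,94): 17 bp
  [94,105): 11 bp
  [105,110): 5 bp
  [110,130): 20 bp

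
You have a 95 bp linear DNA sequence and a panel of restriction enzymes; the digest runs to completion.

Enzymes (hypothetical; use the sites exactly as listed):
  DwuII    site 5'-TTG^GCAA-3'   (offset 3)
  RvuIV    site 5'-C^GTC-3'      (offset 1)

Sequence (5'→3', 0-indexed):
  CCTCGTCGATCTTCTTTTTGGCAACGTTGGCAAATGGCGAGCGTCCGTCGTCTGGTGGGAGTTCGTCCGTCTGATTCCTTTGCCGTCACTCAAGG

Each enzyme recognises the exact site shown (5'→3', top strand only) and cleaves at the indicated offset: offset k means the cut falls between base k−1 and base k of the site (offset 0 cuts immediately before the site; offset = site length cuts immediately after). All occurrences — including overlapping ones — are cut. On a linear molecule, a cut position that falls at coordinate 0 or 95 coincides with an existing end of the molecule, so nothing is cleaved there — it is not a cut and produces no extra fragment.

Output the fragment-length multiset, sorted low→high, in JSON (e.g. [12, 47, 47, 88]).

Site scan:
  DwuII (TTGGCAA, off=3): starts [17, 26] → cuts [20, 29]
  RvuIV (CGTC, off=1): starts [3, 41, 45, 48, 63, 67, 83] → cuts [4, 42, 46, 49, 64, 68, 84]

Pooled cuts: [4, 20, 29, 42, 46, 49, 64, 68, 84]

Fragments:
  [0,4): 4 bp
  [4,20): 16 bp
  [20,29): 9 bp
  [29,42): 13 bp
  [42,46): 4 bp
  [46,49): 3 bp
  [49,64): 15 bp
  [64,68): 4 bp
  [68,84): 16 bp
  [84,95): 11 bp

[3,4,4,4,9,11,13,15,16,16]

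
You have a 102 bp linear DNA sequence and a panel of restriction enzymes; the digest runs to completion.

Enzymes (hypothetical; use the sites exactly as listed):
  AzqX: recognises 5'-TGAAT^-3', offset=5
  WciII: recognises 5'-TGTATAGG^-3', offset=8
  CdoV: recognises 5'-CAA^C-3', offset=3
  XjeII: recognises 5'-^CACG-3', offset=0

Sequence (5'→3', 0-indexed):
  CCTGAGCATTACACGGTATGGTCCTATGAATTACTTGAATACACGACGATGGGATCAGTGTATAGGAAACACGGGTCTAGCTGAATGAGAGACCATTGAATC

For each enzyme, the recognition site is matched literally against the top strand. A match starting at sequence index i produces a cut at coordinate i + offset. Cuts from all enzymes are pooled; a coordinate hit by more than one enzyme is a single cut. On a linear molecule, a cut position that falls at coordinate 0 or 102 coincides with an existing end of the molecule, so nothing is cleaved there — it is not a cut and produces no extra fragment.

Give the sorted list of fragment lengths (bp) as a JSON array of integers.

[1,1,3,9,11,15,17,20,25]

Scan for sites:
  AzqX TGAAT/5: at [26, 35, 81, 96] ⇒ [31, 40, 86, 101]
  WciII TGTATAGG/8: at [58] ⇒ [66]
  CdoV (CAAC, off=3): no sites
  XjeII CACG/0: at [11, 41, 69] ⇒ [11, 41, 69]

All cut coordinates (distinct, sorted): [11, 31, 40, 41, 66, 69, 86, 101]

Fragments:
  [0,11): 11 bp
  [11,31): 20 bp
  [31,40): 9 bp
  [40,41): 1 bp
  [41,66): 25 bp
  [66,69): 3 bp
  [69,86): 17 bp
  [86,101): 15 bp
  [101,102): 1 bp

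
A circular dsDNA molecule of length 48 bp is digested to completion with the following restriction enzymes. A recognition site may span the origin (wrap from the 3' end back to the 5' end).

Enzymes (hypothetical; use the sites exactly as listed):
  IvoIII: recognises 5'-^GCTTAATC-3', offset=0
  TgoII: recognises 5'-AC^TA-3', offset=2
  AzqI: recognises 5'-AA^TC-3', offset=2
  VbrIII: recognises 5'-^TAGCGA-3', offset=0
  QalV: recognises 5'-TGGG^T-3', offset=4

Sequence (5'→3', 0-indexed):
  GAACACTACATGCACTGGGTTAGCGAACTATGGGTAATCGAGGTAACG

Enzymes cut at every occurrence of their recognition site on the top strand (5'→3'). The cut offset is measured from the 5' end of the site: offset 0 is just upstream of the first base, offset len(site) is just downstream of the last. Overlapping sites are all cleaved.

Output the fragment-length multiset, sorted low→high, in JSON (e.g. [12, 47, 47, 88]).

Scan for sites:
  IvoIII (GCTTAATC, off=0): no sites
  TgoII (ACTA, off=2): starts [4, 26] → cuts [6, 28]
  AzqI (AATC, off=2): starts [35] → cuts [37]
  VbrIII (TAGCGA, off=0): starts [20] → cuts [20]
  QalV (TGGGT, off=4): starts [15, 30] → cuts [19, 34]

Pooled cuts: [6, 19, 20, 28, 34, 37]

Fragment lengths:
  6→19: 13 bp
  19→20: 1 bp
  20→28: 8 bp
  28→34: 6 bp
  34→37: 3 bp
  37→6 (wrap): 48-37+6 = 17 bp

[1,3,6,8,13,17]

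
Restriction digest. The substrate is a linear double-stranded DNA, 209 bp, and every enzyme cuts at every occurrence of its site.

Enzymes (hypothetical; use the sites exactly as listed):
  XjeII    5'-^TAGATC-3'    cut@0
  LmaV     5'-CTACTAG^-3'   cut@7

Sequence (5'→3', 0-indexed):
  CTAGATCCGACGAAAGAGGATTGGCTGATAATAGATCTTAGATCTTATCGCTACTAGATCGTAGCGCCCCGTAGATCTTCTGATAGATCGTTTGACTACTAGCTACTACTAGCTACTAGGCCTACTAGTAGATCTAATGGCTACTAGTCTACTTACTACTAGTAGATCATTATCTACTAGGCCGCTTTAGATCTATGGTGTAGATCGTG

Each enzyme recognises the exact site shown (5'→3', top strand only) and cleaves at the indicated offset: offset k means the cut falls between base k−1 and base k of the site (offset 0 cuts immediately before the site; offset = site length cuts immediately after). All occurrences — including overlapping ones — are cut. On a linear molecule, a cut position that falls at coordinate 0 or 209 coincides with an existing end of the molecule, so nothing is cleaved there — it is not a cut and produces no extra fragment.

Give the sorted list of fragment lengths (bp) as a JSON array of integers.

[1,3,7,7,7,9,9,10,12,13,14,15,16,18,19,19,30]

Site scan:
  XjeII (TAGATC, off=0): starts [1, 31, 38, 54, 71, 83, 128, 162, 187, 200] → cuts [1, 31, 38, 54, 71, 83, 128, 162, 187, 200]
  LmaV (CTACTAG, off=7): starts [50, 95, 105, 112, 121, 140, 155, 173] → cuts [57, 102, 112, 119, 128, 147, 162, 180]

All cut coordinates (distinct, sorted): [1, 31, 38, 54, 57, 71, 83, 102, 112, 119, 128, 147, 162, 180, 187, 200]

Fragment lengths:
  [0,1): 1 bp
  [1,31): 30 bp
  [31,38): 7 bp
  [38,54): 16 bp
  [54,57): 3 bp
  [57,71): 14 bp
  [71,83): 12 bp
  [83,102): 19 bp
  [102,112): 10 bp
  [112,119): 7 bp
  [119,128): 9 bp
  [128,147): 19 bp
  [147,162): 15 bp
  [162,180): 18 bp
  [180,187): 7 bp
  [187,200): 13 bp
  [200,209): 9 bp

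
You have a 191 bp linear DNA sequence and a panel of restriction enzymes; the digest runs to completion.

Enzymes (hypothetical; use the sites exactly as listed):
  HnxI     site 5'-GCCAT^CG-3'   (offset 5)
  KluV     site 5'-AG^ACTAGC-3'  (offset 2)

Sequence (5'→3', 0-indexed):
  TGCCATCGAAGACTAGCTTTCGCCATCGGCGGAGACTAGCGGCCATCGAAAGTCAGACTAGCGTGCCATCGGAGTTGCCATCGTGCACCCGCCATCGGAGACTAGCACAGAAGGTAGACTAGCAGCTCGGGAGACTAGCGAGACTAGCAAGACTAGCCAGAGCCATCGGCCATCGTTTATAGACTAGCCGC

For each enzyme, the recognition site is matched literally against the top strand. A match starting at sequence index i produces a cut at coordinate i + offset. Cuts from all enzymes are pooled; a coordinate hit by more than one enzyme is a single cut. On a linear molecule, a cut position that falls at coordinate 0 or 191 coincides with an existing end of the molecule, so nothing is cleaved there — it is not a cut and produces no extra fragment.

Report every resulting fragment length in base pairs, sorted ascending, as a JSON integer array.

[5,5,6,7,8,9,9,9,9,10,12,12,13,14,15,15,16,17]

Scan for sites:
  HnxI (GCCATCG, off=5): starts [1, 21, 41, 64, 76, 90, 161, 168] → cuts [6, 26, 46, 69, 81, 95, 166, 173]
  KluV (AGACTAGC, off=2): starts [9, 32, 54, 98, 115, 131, 140, 149, 180] → cuts [11, 34, 56, 100, 117, 133, 142, 151, 182]

All cut coordinates (distinct, sorted): [6, 11, 26, 34, 46, 56, 69, 81, 95, 100, 117, 133, 142, 151, 166, 173, 182]

Fragment lengths:
  [0,6): 6 bp
  [6,11): 5 bp
  [11,26): 15 bp
  [26,34): 8 bp
  [34,46): 12 bp
  [46,56): 10 bp
  [56,69): 13 bp
  [69,81): 12 bp
  [81,95): 14 bp
  [95,100): 5 bp
  [100,117): 17 bp
  [117,133): 16 bp
  [133,142): 9 bp
  [142,151): 9 bp
  [151,166): 15 bp
  [166,173): 7 bp
  [173,182): 9 bp
  [182,191): 9 bp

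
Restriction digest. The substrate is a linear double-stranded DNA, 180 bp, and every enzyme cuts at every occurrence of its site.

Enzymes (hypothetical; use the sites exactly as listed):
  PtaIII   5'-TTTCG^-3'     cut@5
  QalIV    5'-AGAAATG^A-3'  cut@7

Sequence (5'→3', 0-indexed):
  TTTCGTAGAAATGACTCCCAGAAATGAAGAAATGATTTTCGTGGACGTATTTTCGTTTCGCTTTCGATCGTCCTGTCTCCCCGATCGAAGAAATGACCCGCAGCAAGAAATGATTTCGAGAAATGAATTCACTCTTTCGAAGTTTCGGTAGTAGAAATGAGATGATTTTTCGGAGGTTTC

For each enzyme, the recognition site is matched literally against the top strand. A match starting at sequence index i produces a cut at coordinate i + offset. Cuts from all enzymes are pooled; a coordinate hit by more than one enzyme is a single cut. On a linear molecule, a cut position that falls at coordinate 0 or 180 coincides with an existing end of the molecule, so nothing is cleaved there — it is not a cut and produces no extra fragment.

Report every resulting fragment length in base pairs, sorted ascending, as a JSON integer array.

Per-enzyme occurrences:
  PtaIII (TTTCG, off=5): starts [0, 36, 50, 55, 61, 113, 134, 142, 167] → cuts [5, 41, 55, 60, 66, 118, 139, 147, 172]
  QalIV (AGAAATGA, off=7): starts [6, 19, 27, 88, 105, 118, 152] → cuts [13, 26, 34, 95, 112, 125, 159]

Pooled cuts: [5, 13, 26, 34, 41, 55, 60, 66, 95, 112, 118, 125, 139, 147, 159, 172]

Fragment lengths:
  [0,5): 5 bp
  [5,13): 8 bp
  [13,26): 13 bp
  [26,34): 8 bp
  [34,41): 7 bp
  [41,55): 14 bp
  [55,60): 5 bp
  [60,66): 6 bp
  [66,95): 29 bp
  [95,112): 17 bp
  [112,118): 6 bp
  [118,125): 7 bp
  [125,139): 14 bp
  [139,147): 8 bp
  [147,159): 12 bp
  [159,172): 13 bp
  [172,180): 8 bp

[5,5,6,6,7,7,8,8,8,8,12,13,13,14,14,17,29]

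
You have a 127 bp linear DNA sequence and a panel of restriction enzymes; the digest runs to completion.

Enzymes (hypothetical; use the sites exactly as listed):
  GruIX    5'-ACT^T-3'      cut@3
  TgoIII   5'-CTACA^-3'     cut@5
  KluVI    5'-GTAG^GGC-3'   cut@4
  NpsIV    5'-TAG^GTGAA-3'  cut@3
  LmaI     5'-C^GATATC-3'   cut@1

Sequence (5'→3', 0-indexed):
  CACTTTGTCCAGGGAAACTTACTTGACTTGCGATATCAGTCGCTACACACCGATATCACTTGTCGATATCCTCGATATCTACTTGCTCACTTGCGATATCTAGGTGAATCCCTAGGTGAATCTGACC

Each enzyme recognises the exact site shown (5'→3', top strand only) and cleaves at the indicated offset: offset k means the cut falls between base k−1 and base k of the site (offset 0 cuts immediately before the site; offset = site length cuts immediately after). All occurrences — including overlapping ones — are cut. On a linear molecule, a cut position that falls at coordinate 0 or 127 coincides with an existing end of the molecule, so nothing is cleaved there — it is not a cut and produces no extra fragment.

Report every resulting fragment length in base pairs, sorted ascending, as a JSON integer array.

Scan for sites:
  GruIX (ACTT, off=3): starts [1, 16, 20, 25, 57, 80, 88] → cuts [4, 19, 23, 28, 60, 83, 91]
  TgoIII (CTACA, off=5): starts [42] → cuts [47]
  KluVI (GTAGGGC, off=4): no sites
  NpsIV (TAGGTGAA, off=3): starts [100, 112] → cuts [103, 115]
  LmaI (CGATATC, off=1): starts [30, 50, 63, 72, 93] → cuts [31, 51, 64, 73, 94]

Pooled cuts: [4, 19, 23, 28, 31, 47, 51, 60, 64, 73, 83, 91, 94, 103, 115]

Fragments:
  [0,4): 4 bp
  [4,19): 15 bp
  [19,23): 4 bp
  [23,28): 5 bp
  [28,31): 3 bp
  [31,47): 16 bp
  [47,51): 4 bp
  [51,60): 9 bp
  [60,64): 4 bp
  [64,73): 9 bp
  [73,83): 10 bp
  [83,91): 8 bp
  [91,94): 3 bp
  [94,103): 9 bp
  [103,115): 12 bp
  [115,127): 12 bp

[3,3,4,4,4,4,5,8,9,9,9,10,12,12,15,16]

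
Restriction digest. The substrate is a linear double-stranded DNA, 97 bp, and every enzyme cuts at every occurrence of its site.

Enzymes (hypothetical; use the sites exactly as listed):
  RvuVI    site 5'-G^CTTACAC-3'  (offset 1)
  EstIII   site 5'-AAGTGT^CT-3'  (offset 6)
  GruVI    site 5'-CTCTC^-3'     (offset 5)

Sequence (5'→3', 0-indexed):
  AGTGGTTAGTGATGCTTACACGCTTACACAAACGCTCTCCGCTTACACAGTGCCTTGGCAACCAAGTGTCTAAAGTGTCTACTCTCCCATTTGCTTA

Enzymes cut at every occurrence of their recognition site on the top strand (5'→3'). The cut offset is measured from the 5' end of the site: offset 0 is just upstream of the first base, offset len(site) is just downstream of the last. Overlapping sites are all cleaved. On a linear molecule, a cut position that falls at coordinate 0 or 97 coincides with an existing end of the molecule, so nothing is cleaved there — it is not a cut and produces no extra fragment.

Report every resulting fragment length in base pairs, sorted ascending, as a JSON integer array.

[2,8,8,9,11,14,17,28]

Per-enzyme occurrences:
  RvuVI (GCTTACAC, off=1): starts [13, 21, 40] → cuts [14, 22, 41]
  EstIII (AAGTGTCT, off=6): starts [63, 72] → cuts [69, 78]
  GruVI (CTCTC, off=5): starts [34, 81] → cuts [39, 86]

Pooled cuts: [14, 22, 39, 41, 69, 78, 86]

Fragment lengths:
  [0,14): 14 bp
  [14,22): 8 bp
  [22,39): 17 bp
  [39,41): 2 bp
  [41,69): 28 bp
  [69,78): 9 bp
  [78,86): 8 bp
  [86,97): 11 bp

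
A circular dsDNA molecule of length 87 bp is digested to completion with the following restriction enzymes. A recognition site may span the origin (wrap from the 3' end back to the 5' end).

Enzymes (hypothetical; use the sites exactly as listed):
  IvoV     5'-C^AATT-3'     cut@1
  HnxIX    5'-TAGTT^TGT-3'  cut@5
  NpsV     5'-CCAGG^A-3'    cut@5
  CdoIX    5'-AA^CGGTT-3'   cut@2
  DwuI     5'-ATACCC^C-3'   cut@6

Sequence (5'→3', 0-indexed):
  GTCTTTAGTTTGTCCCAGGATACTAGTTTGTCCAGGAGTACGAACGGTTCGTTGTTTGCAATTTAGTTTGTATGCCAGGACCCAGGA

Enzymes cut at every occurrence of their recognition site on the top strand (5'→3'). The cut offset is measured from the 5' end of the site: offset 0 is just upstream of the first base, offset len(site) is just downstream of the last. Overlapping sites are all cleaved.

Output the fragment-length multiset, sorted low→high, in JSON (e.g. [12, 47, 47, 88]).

[7,8,8,9,9,9,11,11,15]

Scan for sites:
  IvoV (CAATT, off=1): starts [58] → cuts [59]
  HnxIX (TAGTTTGT, off=5): starts [5, 23, 63] → cuts [10, 28, 68]
  NpsV (CCAGGA, off=5): starts [14, 31, 74, 81] → cuts [19, 36, 79, 86]
  CdoIX (AACGGTT, off=2): starts [42] → cuts [44]
  DwuI (ATACCCC, off=6): no sites

All cut coordinates (distinct, sorted): [10, 19, 28, 36, 44, 59, 68, 79, 86]

Fragments:
  10→19: 9 bp
  19→28: 9 bp
  28→36: 8 bp
  36→44: 8 bp
  44→59: 15 bp
  59→68: 9 bp
  68→79: 11 bp
  79→86: 7 bp
  86→10 (wrap): 87-86+10 = 11 bp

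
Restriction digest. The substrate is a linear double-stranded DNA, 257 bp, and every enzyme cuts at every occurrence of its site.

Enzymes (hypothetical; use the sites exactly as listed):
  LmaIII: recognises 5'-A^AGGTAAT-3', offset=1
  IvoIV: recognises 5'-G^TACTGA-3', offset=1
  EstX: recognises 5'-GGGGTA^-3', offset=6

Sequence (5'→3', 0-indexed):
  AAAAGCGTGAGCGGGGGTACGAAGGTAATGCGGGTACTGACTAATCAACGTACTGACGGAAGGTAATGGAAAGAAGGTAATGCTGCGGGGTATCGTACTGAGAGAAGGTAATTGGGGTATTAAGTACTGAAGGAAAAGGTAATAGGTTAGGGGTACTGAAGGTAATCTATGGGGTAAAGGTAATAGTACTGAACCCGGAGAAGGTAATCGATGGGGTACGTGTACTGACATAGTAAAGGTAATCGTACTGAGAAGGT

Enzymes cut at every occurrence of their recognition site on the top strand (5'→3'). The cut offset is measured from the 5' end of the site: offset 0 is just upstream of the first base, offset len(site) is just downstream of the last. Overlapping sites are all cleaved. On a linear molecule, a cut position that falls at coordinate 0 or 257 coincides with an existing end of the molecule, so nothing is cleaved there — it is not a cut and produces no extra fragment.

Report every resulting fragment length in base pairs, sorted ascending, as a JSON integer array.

Scan for sites:
  LmaIII AAGGTAAT/1: at [21, 59, 73, 104, 135, 158, 176, 200, 235] ⇒ [22, 60, 74, 105, 136, 159, 177, 201, 236]
  IvoIV GTACTGA/1: at [33, 49, 94, 123, 152, 185, 221, 244] ⇒ [34, 50, 95, 124, 153, 186, 222, 245]
  EstX GGGGTA/6: at [13, 86, 113, 149, 170, 212] ⇒ [19, 92, 119, 155, 176, 218]

Pooled cuts: [19, 22, 34, 50, 60, 74, 92, 95, 105, 119, 124, 136, 153, 155, 159, 176, 177, 186, 201, 218, 222, 236, 245]

Fragments:
  [0,19): 19 bp
  [19,22): 3 bp
  [22,34): 12 bp
  [34,50): 16 bp
  [50,60): 10 bp
  [60,74): 14 bp
  [74,92): 18 bp
  [92,95): 3 bp
  [95,105): 10 bp
  [105,119): 14 bp
  [119,124): 5 bp
  [124,136): 12 bp
  [136,153): 17 bp
  [153,155): 2 bp
  [155,159): 4 bp
  [159,176): 17 bp
  [176,177): 1 bp
  [177,186): 9 bp
  [186,201): 15 bp
  [201,218): 17 bp
  [218,222): 4 bp
  [222,236): 14 bp
  [236,245): 9 bp
  [245,257): 12 bp

[1,2,3,3,4,4,5,9,9,10,10,12,12,12,14,14,14,15,16,17,17,17,18,19]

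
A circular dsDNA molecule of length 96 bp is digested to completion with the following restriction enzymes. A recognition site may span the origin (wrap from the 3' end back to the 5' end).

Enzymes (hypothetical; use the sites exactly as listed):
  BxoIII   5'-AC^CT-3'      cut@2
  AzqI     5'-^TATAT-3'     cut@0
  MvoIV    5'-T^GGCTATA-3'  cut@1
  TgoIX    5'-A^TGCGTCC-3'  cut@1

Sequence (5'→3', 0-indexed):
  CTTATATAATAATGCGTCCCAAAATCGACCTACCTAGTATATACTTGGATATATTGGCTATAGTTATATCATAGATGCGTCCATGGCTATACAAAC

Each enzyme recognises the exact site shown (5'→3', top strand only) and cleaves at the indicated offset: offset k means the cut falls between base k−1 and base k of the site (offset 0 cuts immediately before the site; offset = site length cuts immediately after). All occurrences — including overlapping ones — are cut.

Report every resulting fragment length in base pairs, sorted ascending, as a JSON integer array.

Site scan:
  BxoIII ACCT/2: at [27, 31, 94] ⇒ [0, 29, 33]
  AzqI TATAT/0: at [2, 37, 49, 64] ⇒ [2, 37, 49, 64]
  MvoIV TGGCTATA/1: at [54, 83] ⇒ [55, 84]
  TgoIX ATGCGTCC/1: at [11, 74] ⇒ [12, 75]

Pooled cuts: [0, 2, 12, 29, 33, 37, 49, 55, 64, 75, 84]

Fragment lengths:
  0→2: 2 bp
  2→12: 10 bp
  12→29: 17 bp
  29→33: 4 bp
  33→37: 4 bp
  37→49: 12 bp
  49→55: 6 bp
  55→64: 9 bp
  64→75: 11 bp
  75→84: 9 bp
  84→0 (wrap): 96-84+0 = 12 bp

[2,4,4,6,9,9,10,11,12,12,17]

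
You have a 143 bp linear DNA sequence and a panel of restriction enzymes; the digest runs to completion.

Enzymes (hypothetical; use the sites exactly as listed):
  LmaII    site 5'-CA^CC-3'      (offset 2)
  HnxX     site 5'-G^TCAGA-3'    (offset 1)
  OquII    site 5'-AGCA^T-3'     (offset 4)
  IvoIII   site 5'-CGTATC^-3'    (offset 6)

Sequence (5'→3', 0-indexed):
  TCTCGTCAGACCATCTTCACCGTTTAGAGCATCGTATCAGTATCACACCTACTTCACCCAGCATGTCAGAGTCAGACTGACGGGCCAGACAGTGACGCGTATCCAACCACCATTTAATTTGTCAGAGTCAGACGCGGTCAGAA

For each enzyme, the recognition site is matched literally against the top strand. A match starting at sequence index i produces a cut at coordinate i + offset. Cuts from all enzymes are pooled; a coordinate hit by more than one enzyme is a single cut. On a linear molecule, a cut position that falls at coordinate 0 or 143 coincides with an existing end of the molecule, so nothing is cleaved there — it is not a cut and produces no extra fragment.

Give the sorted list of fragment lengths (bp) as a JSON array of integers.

[2,5,6,6,6,6,7,7,9,9,10,12,12,14,32]

Site scan:
  LmaII CACC/2: at [17, 45, 54, 107] ⇒ [19, 47, 56, 109]
  HnxX GTCAGA/1: at [4, 64, 70, 120, 126, 136] ⇒ [5, 65, 71, 121, 127, 137]
  OquII AGCAT/4: at [27, 59] ⇒ [31, 63]
  IvoIII CGTATC/6: at [32, 97] ⇒ [38, 103]

All cut coordinates (distinct, sorted): [5, 19, 31, 38, 47, 56, 63, 65, 71, 103, 109, 121, 127, 137]

Fragments:
  [0,5): 5 bp
  [5,19): 14 bp
  [19,31): 12 bp
  [31,38): 7 bp
  [38,47): 9 bp
  [47,56): 9 bp
  [56,63): 7 bp
  [63,65): 2 bp
  [65,71): 6 bp
  [71,103): 32 bp
  [103,109): 6 bp
  [109,121): 12 bp
  [121,127): 6 bp
  [127,137): 10 bp
  [137,143): 6 bp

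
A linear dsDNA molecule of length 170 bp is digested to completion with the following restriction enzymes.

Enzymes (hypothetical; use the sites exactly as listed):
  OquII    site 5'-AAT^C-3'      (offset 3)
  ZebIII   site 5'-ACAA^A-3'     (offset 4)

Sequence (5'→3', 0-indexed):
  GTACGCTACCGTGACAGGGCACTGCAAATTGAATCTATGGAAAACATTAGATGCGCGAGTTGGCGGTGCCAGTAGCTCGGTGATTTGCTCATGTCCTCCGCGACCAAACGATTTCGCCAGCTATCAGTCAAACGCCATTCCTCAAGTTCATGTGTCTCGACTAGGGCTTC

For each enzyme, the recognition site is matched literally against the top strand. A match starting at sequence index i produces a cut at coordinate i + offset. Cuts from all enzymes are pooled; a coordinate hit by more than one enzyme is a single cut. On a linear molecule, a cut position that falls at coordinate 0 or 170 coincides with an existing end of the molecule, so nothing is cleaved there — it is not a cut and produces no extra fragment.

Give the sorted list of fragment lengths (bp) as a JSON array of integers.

Per-enzyme occurrences:
  OquII AATC/3: at [31] ⇒ [34]
  ZebIII (ACAAA, off=4): no sites

Pooled cuts: [34]

Fragments:
  [0,34): 34 bp
  [34,170): 136 bp

[34,136]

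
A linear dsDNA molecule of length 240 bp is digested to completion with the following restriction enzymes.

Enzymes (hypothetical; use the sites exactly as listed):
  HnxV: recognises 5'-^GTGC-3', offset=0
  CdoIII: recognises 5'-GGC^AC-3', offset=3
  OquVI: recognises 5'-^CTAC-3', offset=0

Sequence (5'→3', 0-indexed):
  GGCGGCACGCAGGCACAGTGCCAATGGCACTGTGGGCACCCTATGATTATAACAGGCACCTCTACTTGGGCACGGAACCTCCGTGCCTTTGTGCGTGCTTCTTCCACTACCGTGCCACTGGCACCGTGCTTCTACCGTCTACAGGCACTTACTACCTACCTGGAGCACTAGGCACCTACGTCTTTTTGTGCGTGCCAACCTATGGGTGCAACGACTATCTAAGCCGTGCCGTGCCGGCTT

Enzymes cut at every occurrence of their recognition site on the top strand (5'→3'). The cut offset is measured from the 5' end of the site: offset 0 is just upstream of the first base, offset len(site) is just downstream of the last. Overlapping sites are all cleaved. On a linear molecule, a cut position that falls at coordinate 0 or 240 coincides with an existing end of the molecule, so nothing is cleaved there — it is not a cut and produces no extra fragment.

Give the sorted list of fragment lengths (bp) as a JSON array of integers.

[2,3,3,4,4,4,4,5,5,5,6,6,7,8,8,8,9,10,10,11,11,11,12,12,14,18,20,20]

Per-enzyme occurrences:
  HnxV GTGC/0: at [17, 82, 90, 94, 111, 125, 187, 191, 205, 225, 230] ⇒ [17, 82, 90, 94, 111, 125, 187, 191, 205, 225, 230]
  CdoIII GGCAC/3: at [3, 11, 25, 34, 54, 68, 119, 143, 170] ⇒ [6, 14, 28, 37, 57, 71, 122, 146, 173]
  OquVI CTAC/0: at [61, 106, 131, 138, 151, 155, 175] ⇒ [61, 106, 131, 138, 151, 155, 175]

All cut coordinates (distinct, sorted): [6, 14, 17, 28, 37, 57, 61, 71, 82, 90, 94, 106, 111, 122, 125, 131, 138, 146, 151, 155, 173, 175, 187, 191, 205, 225, 230]

Fragments:
  [0,6): 6 bp
  [6,14): 8 bp
  [14,17): 3 bp
  [17,28): 11 bp
  [28,37): 9 bp
  [37,57): 20 bp
  [57,61): 4 bp
  [61,71): 10 bp
  [71,82): 11 bp
  [82,90): 8 bp
  [90,94): 4 bp
  [94,106): 12 bp
  [106,111): 5 bp
  [111,122): 11 bp
  [122,125): 3 bp
  [125,131): 6 bp
  [131,138): 7 bp
  [138,146): 8 bp
  [146,151): 5 bp
  [151,155): 4 bp
  [155,173): 18 bp
  [173,175): 2 bp
  [175,187): 12 bp
  [187,191): 4 bp
  [191,205): 14 bp
  [205,225): 20 bp
  [225,230): 5 bp
  [230,240): 10 bp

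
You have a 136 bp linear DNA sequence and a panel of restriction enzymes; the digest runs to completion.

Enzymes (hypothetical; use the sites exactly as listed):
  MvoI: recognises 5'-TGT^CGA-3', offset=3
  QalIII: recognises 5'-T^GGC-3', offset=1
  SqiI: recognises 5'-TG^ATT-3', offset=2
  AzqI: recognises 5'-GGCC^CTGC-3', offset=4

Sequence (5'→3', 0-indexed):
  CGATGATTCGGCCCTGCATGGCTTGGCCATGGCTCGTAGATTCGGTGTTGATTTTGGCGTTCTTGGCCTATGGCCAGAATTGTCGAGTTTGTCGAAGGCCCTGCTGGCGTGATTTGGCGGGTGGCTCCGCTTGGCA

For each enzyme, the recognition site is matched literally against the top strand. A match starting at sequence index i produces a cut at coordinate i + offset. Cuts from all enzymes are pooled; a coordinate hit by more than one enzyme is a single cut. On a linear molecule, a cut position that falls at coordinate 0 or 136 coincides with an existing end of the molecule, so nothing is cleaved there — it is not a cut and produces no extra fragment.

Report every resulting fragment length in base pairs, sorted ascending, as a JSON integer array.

[4,4,5,5,5,5,6,6,6,7,7,8,8,9,9,10,12,20]

Scan for sites:
  MvoI (TGTCGA, off=3): starts [80, 89] → cuts [83, 92]
  QalIII (TGGC, off=1): starts [18, 23, 29, 54, 63, 70, 104, 114, 121, 131] → cuts [19, 24, 30, 55, 64, 71, 105, 115, 122, 132]
  SqiI (TGATT, off=2): starts [3, 48, 109] → cuts [5, 50, 111]
  AzqI (GGCCCTGC, off=4): starts [9, 96] → cuts [13, 100]

All cut coordinates (distinct, sorted): [5, 13, 19, 24, 30, 50, 55, 64, 71, 83, 92, 100, 105, 111, 115, 122, 132]

Fragments:
  [0,5): 5 bp
  [5,13): 8 bp
  [13,19): 6 bp
  [19,24): 5 bp
  [24,30): 6 bp
  [30,50): 20 bp
  [50,55): 5 bp
  [55,64): 9 bp
  [64,71): 7 bp
  [71,83): 12 bp
  [83,92): 9 bp
  [92,100): 8 bp
  [100,105): 5 bp
  [105,111): 6 bp
  [111,115): 4 bp
  [115,122): 7 bp
  [122,132): 10 bp
  [132,136): 4 bp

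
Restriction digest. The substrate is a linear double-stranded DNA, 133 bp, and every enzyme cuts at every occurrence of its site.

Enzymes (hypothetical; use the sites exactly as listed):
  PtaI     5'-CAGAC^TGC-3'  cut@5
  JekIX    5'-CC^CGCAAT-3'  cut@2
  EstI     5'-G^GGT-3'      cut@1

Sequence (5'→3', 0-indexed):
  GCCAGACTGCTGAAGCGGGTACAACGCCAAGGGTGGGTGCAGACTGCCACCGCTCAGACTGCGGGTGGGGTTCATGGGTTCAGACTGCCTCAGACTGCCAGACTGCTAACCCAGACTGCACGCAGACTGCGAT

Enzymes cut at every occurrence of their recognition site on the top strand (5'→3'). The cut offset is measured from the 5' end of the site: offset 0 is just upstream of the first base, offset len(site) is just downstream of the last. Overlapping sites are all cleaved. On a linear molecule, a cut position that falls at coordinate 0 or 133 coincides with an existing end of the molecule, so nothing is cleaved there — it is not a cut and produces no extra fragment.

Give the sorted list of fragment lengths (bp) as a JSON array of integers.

[4,4,5,6,7,8,8,9,9,10,10,11,13,14,15]

Site scan:
  PtaI CAGACTGC/5: at [2, 39, 54, 80, 90, 98, 111, 122] ⇒ [7, 44, 59, 85, 95, 103, 116, 127]
  JekIX (CCCGCAAT, off=2): no sites
  EstI GGGT/1: at [16, 30, 34, 62, 67, 75] ⇒ [17, 31, 35, 63, 68, 76]

Pooled cuts: [7, 17, 31, 35, 44, 59, 63, 68, 76, 85, 95, 103, 116, 127]

Fragment lengths:
  [0,7): 7 bp
  [7,17): 10 bp
  [17,31): 14 bp
  [31,35): 4 bp
  [35,44): 9 bp
  [44,59): 15 bp
  [59,63): 4 bp
  [63,68): 5 bp
  [68,76): 8 bp
  [76,85): 9 bp
  [85,95): 10 bp
  [95,103): 8 bp
  [103,116): 13 bp
  [116,127): 11 bp
  [127,133): 6 bp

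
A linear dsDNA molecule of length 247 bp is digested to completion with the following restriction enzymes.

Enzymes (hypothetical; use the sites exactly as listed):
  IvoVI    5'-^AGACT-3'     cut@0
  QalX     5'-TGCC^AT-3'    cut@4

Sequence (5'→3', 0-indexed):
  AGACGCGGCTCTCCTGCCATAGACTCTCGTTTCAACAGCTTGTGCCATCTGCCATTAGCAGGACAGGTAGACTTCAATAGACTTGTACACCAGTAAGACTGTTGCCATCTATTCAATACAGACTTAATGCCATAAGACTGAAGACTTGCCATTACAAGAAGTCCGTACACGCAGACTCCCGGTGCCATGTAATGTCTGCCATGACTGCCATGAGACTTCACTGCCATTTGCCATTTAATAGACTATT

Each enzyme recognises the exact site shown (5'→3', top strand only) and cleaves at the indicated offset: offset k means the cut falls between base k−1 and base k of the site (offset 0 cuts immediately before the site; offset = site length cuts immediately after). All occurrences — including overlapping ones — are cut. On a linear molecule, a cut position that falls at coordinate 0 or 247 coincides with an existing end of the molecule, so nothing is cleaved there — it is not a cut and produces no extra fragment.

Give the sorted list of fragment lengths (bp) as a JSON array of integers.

[2,3,3,7,7,7,7,8,9,9,10,11,12,13,13,14,14,15,17,18,22,26]

Scan for sites:
  IvoVI AGACT/0: at [20, 68, 78, 95, 119, 134, 141, 172, 212, 239] ⇒ [20, 68, 78, 95, 119, 134, 141, 172, 212, 239]
  QalX TGCCAT/4: at [14, 42, 49, 102, 127, 146, 182, 196, 205, 221, 228] ⇒ [18, 46, 53, 106, 131, 150, 186, 200, 209, 225, 232]

Pooled cuts: [18, 20, 46, 53, 68, 78, 95, 106, 119, 131, 134, 141, 150, 172, 186, 200, 209, 212, 225, 232, 239]

Fragments:
  [0,18): 18 bp
  [18,20): 2 bp
  [20,46): 26 bp
  [46,53): 7 bp
  [53,68): 15 bp
  [68,78): 10 bp
  [78,95): 17 bp
  [95,106): 11 bp
  [106,119): 13 bp
  [119,131): 12 bp
  [131,134): 3 bp
  [134,141): 7 bp
  [141,150): 9 bp
  [150,172): 22 bp
  [172,186): 14 bp
  [186,200): 14 bp
  [200,209): 9 bp
  [209,212): 3 bp
  [212,225): 13 bp
  [225,232): 7 bp
  [232,239): 7 bp
  [239,247): 8 bp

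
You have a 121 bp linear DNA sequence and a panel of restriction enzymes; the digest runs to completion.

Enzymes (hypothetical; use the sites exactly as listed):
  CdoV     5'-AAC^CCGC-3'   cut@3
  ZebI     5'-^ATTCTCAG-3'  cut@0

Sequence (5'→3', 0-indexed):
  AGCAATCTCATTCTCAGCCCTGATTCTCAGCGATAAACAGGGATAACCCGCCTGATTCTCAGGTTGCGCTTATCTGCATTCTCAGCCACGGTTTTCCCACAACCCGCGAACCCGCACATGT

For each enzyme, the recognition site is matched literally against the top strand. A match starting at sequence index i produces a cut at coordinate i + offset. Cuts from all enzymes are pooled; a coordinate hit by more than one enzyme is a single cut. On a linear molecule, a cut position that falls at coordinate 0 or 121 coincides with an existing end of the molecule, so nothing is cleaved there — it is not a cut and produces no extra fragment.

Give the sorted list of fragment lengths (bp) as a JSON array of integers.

Scan for sites:
  CdoV (AACCCGC, off=3): starts [44, 100, 108] → cuts [47, 103, 111]
  ZebI (ATTCTCAG, off=0): starts [9, 22, 54, 77] → cuts [9, 22, 54, 77]

Pooled cuts: [9, 22, 47, 54, 77, 103, 111]

Fragments:
  [0,9): 9 bp
  [9,22): 13 bp
  [22,47): 25 bp
  [47,54): 7 bp
  [54,77): 23 bp
  [77,103): 26 bp
  [103,111): 8 bp
  [111,121): 10 bp

[7,8,9,10,13,23,25,26]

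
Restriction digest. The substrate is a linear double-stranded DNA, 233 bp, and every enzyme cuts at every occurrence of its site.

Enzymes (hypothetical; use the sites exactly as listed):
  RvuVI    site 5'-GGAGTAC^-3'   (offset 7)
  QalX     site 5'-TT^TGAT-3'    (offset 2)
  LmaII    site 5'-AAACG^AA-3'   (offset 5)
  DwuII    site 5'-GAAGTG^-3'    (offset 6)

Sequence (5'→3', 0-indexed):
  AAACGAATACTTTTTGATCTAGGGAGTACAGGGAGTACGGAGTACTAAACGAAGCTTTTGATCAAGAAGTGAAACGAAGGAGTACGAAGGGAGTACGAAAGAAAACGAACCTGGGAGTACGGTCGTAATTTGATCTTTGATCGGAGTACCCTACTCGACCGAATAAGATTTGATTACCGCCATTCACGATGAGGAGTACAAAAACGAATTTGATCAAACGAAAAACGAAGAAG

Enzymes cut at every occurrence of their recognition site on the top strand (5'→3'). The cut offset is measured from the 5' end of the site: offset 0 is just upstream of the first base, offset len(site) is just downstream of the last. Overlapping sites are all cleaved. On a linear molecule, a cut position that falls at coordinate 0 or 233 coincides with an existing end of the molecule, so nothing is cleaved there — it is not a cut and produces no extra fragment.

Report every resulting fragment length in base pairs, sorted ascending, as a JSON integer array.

Site scan:
  RvuVI (GGAGTAC, off=7): starts [22, 31, 38, 78, 89, 113, 142, 192] → cuts [29, 38, 45, 85, 96, 120, 149, 199]
  QalX (TTTGAT, off=2): starts [12, 56, 128, 135, 168, 208] → cuts [14, 58, 130, 137, 170, 210]
  LmaII (AAACGAA, off=5): starts [0, 46, 71, 102, 201, 215, 222] → cuts [5, 51, 76, 107, 206, 220, 227]
  DwuII (GAAGTG, off=6): starts [65] → cuts [71]

All cut coordinates (distinct, sorted): [5, 14, 29, 38, 45, 51, 58, 71, 76, 85, 96, 107, 120, 130, 137, 149, 170, 199, 206, 210, 220, 227]

Fragments:
  [0,5): 5 bp
  [5,14): 9 bp
  [14,29): 15 bp
  [29,38): 9 bp
  [38,45): 7 bp
  [45,51): 6 bp
  [51,58): 7 bp
  [58,71): 13 bp
  [71,76): 5 bp
  [76,85): 9 bp
  [85,96): 11 bp
  [96,107): 11 bp
  [107,120): 13 bp
  [120,130): 10 bp
  [130,137): 7 bp
  [137,149): 12 bp
  [149,170): 21 bp
  [170,199): 29 bp
  [199,206): 7 bp
  [206,210): 4 bp
  [210,220): 10 bp
  [220,227): 7 bp
  [227,233): 6 bp

[4,5,5,6,6,7,7,7,7,7,9,9,9,10,10,11,11,12,13,13,15,21,29]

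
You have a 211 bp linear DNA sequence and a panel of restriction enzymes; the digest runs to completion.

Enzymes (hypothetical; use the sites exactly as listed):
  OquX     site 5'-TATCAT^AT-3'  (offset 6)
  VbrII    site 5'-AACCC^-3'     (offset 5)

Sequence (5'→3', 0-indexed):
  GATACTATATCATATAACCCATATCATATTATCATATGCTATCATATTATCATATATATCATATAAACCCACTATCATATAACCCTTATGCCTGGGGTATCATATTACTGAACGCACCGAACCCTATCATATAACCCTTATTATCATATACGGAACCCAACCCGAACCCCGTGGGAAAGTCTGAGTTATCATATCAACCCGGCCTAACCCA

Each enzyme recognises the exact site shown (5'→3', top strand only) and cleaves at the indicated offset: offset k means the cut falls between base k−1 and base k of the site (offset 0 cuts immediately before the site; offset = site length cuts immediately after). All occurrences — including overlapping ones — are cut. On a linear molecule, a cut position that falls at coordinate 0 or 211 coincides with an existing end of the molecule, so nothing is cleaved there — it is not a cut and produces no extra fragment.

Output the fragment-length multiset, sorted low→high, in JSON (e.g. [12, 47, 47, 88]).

[1,5,6,6,7,7,7,7,8,8,8,8,8,9,10,10,10,11,13,18,21,23]

Site scan:
  OquX TATCATAT/6: at [7, 21, 29, 39, 47, 56, 72, 97, 124, 141, 186] ⇒ [13, 27, 35, 45, 53, 62, 78, 103, 130, 147, 192]
  VbrII AACCC/5: at [15, 65, 80, 119, 132, 153, 158, 164, 195, 205] ⇒ [20, 70, 85, 124, 137, 158, 163, 169, 200, 210]

All cut coordinates (distinct, sorted): [13, 20, 27, 35, 45, 53, 62, 70, 78, 85, 103, 124, 130, 137, 147, 158, 163, 169, 192, 200, 210]

Fragments:
  [0,13): 13 bp
  [13,20): 7 bp
  [20,27): 7 bp
  [27,35): 8 bp
  [35,45): 10 bp
  [45,53): 8 bp
  [53,62): 9 bp
  [62,70): 8 bp
  [70,78): 8 bp
  [78,85): 7 bp
  [85,103): 18 bp
  [103,124): 21 bp
  [124,130): 6 bp
  [130,137): 7 bp
  [137,147): 10 bp
  [147,158): 11 bp
  [158,163): 5 bp
  [163,169): 6 bp
  [169,192): 23 bp
  [192,200): 8 bp
  [200,210): 10 bp
  [210,211): 1 bp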